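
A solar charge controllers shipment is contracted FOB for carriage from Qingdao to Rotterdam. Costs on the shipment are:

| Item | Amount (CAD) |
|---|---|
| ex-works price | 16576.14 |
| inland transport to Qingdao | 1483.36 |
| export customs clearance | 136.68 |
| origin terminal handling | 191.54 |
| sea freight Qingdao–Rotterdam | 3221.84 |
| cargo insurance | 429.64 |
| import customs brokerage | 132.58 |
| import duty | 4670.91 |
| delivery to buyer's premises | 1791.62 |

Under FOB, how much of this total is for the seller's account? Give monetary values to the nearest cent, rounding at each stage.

FOB: the seller bears costs until goods are on board at the origin port; the buyer bears freight, insurance and all costs thereafter.
Seller's account: goods 16576.14 + inland to port 1483.36 + export clearance 136.68 + origin terminal 191.54 = 18387.72
Buyer's account: freight 3221.84 + insurance 429.64 + brokerage 132.58 + duty 4670.91 + delivery 1791.62 = 10246.59

Seller's account: CAD 18387.72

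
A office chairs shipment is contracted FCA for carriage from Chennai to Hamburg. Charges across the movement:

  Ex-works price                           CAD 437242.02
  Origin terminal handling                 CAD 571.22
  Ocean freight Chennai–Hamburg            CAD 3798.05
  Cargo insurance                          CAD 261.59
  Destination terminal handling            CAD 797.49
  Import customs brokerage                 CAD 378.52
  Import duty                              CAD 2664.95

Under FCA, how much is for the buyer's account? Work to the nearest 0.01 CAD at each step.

Buyer's account: CAD 8471.82

FCA: the seller delivers export-cleared goods to the carrier; the buyer bears costs from that point.
Seller's account: goods 437242.02 = 437242.02
Buyer's account: origin terminal 571.22 + freight 3798.05 + insurance 261.59 + destination terminal 797.49 + brokerage 378.52 + duty 2664.95 = 8471.82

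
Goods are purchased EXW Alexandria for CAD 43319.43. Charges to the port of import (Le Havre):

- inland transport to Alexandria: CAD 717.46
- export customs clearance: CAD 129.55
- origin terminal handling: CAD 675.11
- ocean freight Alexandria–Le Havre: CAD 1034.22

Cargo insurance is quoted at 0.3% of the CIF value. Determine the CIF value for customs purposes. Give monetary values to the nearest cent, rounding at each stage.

CIF value: CAD 46013.81

Let C be the CIF value. C = EXW price + pre-shipment costs + freight + 0.3% × C
C − 0.3% × C = 43319.43 + 717.46 + 129.55 + 675.11 + 1034.22
0.997 × C = 45875.77
C = 45875.77 / 0.997 = 46013.81
Insurance premium = 0.3% × 46013.81 = 138.04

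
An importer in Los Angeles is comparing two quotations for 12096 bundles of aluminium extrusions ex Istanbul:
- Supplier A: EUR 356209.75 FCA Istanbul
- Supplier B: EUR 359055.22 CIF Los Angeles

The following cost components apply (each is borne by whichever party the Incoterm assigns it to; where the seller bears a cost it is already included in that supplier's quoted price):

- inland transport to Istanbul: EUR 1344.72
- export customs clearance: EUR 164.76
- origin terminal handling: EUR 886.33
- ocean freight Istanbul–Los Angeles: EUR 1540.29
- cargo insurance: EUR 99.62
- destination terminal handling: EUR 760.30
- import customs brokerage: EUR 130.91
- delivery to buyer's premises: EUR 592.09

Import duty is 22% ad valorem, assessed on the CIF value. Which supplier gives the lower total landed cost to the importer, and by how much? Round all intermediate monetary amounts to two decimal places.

Supplier A (FCA):
CIF value = FCA price + origin terminal + freight + insurance = 356209.75 + 886.33 + 1540.29 + 99.62 = 358735.99
Import duty = 358735.99 × 22% = 78921.92
Buyer bears (A): 886.33 + 1540.29 + 99.62 + 760.30 + 130.91 + 592.09 = 4009.54
Landed cost (A) = invoice 356209.75 + 4009.54 + duty 78921.92 = 439141.21
Supplier B (CIF):
The CIF price already equals the CIF value: 359055.22
Import duty = 359055.22 × 22% = 78992.15
Buyer bears (B): 760.30 + 130.91 + 592.09 = 1483.30
Landed cost (B) = invoice 359055.22 + 1483.30 + duty 78992.15 = 439530.67
Difference = |439141.21 − 439530.67| = 389.46

Supplier A is cheaper by EUR 389.46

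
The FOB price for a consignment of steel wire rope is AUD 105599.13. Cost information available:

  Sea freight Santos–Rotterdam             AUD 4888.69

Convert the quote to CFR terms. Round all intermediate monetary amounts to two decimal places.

CFR price: AUD 110487.82

From FOB to CFR, the seller additionally bears: freight.
CFR price = 105599.13 + 4888.69 = 110487.82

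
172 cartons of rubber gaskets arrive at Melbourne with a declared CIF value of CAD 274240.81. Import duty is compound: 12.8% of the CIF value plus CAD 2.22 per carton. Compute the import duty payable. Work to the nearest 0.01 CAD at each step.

Import duty: CAD 35484.66

Ad valorem component: 274240.81 × 12.8% = 35102.82
Specific component: 172 × 2.22 = 381.84
Import duty = 35102.82 + 381.84 = 35484.66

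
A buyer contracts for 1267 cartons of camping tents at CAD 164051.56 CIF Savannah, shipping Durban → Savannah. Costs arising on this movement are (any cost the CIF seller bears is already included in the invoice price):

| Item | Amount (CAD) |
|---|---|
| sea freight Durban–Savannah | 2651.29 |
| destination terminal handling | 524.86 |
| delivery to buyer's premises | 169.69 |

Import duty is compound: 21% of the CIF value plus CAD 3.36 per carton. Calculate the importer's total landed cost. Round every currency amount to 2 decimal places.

Total landed cost: CAD 203454.06

CIF: the seller pays costs through ocean freight and marine insurance to the destination port.
Already in the invoice (seller's account under CIF): freight — exclude.
The CIF price already equals the CIF value: 164051.56
Ad valorem component: 164051.56 × 21% = 34450.83
Specific component: 1267 × 3.36 = 4257.12
Import duty = 34450.83 + 4257.12 = 38707.95
Buyer bears: destination terminal 524.86 + delivery 169.69 + duty 38707.95 = 39402.50
Landed cost = invoice 164051.56 + 39402.50 = 203454.06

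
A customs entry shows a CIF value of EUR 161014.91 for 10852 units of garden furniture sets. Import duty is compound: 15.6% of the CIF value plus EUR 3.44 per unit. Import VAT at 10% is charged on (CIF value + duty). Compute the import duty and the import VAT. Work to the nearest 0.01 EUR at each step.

Import duty: EUR 62449.21; import VAT: EUR 22346.41

Ad valorem component: 161014.91 × 15.6% = 25118.33
Specific component: 10852 × 3.44 = 37330.88
Import duty = 25118.33 + 37330.88 = 62449.21
VAT base = CIF + duty = 161014.91 + 62449.21 = 223464.12
Import VAT = 223464.12 × 10% = 22346.41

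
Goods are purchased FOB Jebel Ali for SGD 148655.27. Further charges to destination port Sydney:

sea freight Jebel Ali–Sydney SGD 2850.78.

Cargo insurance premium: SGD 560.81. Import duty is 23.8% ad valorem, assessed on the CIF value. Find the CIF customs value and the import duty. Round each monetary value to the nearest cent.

CIF value: SGD 152066.86; import duty: SGD 36191.91

CIF = FOB price + freight + insurance
CIF = 148655.27 + 2850.78 + 560.81 = 152066.86
Import duty = 152066.86 × 23.8% = 36191.91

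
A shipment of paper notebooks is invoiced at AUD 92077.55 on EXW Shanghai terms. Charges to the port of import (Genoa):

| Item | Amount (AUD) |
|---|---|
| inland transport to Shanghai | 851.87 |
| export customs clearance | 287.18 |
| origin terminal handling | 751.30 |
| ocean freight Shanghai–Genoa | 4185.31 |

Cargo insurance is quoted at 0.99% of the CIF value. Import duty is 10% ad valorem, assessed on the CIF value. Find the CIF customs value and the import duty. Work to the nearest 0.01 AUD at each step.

Let C be the CIF value. C = EXW price + pre-shipment costs + freight + 0.99% × C
C − 0.99% × C = 92077.55 + 851.87 + 287.18 + 751.30 + 4185.31
0.9901 × C = 98153.21
C = 98153.21 / 0.9901 = 99134.64
Insurance premium = 0.99% × 99134.64 = 981.43
Import duty = 99134.64 × 10% = 9913.46

CIF value: AUD 99134.64; import duty: AUD 9913.46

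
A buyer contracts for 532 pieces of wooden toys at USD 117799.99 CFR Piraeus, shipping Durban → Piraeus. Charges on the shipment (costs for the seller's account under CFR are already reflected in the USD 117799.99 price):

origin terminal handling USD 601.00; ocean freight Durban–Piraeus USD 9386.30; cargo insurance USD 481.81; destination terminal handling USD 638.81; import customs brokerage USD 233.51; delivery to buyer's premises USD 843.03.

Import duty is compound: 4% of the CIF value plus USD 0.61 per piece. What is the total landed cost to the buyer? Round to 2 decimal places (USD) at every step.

CFR: the seller pays costs through ocean freight to the destination port, but not insurance.
Already in the invoice (seller's account under CFR): origin terminal, freight — exclude.
CIF value = CFR price + insurance = 117799.99 + 481.81 = 118281.80
Ad valorem component: 118281.80 × 4% = 4731.27
Specific component: 532 × 0.61 = 324.52
Import duty = 4731.27 + 324.52 = 5055.79
Buyer bears: insurance 481.81 + destination terminal 638.81 + brokerage 233.51 + delivery 843.03 + duty 5055.79 = 7252.95
Landed cost = invoice 117799.99 + 7252.95 = 125052.94

Total landed cost: USD 125052.94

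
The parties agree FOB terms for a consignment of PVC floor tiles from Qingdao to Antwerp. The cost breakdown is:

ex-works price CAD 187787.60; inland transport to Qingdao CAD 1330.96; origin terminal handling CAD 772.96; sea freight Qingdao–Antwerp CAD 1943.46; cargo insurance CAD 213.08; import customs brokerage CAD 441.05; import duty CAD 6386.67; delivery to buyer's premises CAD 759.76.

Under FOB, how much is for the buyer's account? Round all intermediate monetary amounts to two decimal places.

FOB: the seller bears costs until goods are on board at the origin port; the buyer bears freight, insurance and all costs thereafter.
Seller's account: goods 187787.60 + inland to port 1330.96 + origin terminal 772.96 = 189891.52
Buyer's account: freight 1943.46 + insurance 213.08 + brokerage 441.05 + duty 6386.67 + delivery 759.76 = 9744.02

Buyer's account: CAD 9744.02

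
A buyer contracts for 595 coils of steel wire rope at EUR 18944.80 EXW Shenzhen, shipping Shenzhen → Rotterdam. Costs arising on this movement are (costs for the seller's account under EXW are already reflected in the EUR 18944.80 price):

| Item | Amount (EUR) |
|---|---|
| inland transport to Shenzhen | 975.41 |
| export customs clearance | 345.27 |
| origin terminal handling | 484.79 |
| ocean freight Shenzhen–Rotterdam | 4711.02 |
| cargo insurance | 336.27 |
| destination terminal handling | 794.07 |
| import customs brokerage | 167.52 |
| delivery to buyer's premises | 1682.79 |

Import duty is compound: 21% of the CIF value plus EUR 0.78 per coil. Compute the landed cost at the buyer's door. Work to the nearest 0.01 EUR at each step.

Total landed cost: EUR 34323.53

EXW: the seller makes goods available at their premises; the buyer bears all onward costs.
CIF value = EXW price + inland to port + export clearance + origin terminal + freight + insurance = 18944.80 + 975.41 + 345.27 + 484.79 + 4711.02 + 336.27 = 25797.56
Ad valorem component: 25797.56 × 21% = 5417.49
Specific component: 595 × 0.78 = 464.10
Import duty = 5417.49 + 464.10 = 5881.59
Buyer bears: inland to port 975.41 + export clearance 345.27 + origin terminal 484.79 + freight 4711.02 + insurance 336.27 + destination terminal 794.07 + brokerage 167.52 + delivery 1682.79 + duty 5881.59 = 15378.73
Landed cost = invoice 18944.80 + 15378.73 = 34323.53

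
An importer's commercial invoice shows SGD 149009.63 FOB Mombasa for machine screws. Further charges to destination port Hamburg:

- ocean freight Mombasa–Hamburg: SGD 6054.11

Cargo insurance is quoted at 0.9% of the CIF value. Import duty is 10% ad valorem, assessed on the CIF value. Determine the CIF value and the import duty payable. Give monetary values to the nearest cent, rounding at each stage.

Let C be the CIF value. C = FOB price + freight + 0.9% × C
C − 0.9% × C = 149009.63 + 6054.11
0.991 × C = 155063.74
C = 155063.74 / 0.991 = 156471.99
Insurance premium = 0.9% × 156471.99 = 1408.25
Import duty = 156471.99 × 10% = 15647.20

CIF value: SGD 156471.99; import duty: SGD 15647.20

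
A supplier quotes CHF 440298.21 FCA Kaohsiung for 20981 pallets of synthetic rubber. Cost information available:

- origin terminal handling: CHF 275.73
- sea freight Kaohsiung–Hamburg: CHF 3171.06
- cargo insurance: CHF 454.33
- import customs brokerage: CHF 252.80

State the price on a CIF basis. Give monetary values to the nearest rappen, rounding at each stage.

Not relevant to the conversion: brokerage — on the buyer under both terms; not part of either seller's price.
From FCA to CIF, the seller additionally bears: origin terminal, freight, insurance.
CIF price = 440298.21 + 275.73 + 3171.06 + 454.33 = 444199.33

CIF price: CHF 444199.33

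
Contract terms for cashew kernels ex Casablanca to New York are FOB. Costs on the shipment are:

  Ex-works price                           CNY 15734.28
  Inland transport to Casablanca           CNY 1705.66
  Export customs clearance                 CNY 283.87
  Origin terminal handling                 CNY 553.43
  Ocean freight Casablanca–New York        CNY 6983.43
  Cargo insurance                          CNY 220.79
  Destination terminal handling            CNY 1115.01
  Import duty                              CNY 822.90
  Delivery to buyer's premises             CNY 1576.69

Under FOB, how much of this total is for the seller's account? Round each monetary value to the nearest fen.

FOB: the seller bears costs until goods are on board at the origin port; the buyer bears freight, insurance and all costs thereafter.
Seller's account: goods 15734.28 + inland to port 1705.66 + export clearance 283.87 + origin terminal 553.43 = 18277.24
Buyer's account: freight 6983.43 + insurance 220.79 + destination terminal 1115.01 + duty 822.90 + delivery 1576.69 = 10718.82

Seller's account: CNY 18277.24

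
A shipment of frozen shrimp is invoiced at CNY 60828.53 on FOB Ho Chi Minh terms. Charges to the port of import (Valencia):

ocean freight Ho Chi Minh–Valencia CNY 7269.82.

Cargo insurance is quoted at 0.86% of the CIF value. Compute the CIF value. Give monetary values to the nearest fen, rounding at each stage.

Let C be the CIF value. C = FOB price + freight + 0.86% × C
C − 0.86% × C = 60828.53 + 7269.82
0.9914 × C = 68098.35
C = 68098.35 / 0.9914 = 68689.08
Insurance premium = 0.86% × 68689.08 = 590.73

CIF value: CNY 68689.08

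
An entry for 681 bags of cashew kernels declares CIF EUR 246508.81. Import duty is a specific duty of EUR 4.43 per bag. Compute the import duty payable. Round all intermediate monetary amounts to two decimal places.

Import duty = 681 × 4.43 = 3016.83

Import duty: EUR 3016.83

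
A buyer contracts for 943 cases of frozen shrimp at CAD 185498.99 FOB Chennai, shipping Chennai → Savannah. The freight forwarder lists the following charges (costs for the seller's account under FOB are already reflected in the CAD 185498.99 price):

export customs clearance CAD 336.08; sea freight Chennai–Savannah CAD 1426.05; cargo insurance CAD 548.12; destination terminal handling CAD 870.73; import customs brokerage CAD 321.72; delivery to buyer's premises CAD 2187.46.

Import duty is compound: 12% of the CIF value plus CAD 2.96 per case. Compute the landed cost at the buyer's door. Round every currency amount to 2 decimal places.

FOB: the seller bears costs until goods are on board at the origin port; the buyer bears freight, insurance and all costs thereafter.
Already in the invoice (seller's account under FOB): export clearance — exclude.
CIF value = FOB price + freight + insurance = 185498.99 + 1426.05 + 548.12 = 187473.16
Ad valorem component: 187473.16 × 12% = 22496.78
Specific component: 943 × 2.96 = 2791.28
Import duty = 22496.78 + 2791.28 = 25288.06
Buyer bears: freight 1426.05 + insurance 548.12 + destination terminal 870.73 + brokerage 321.72 + delivery 2187.46 + duty 25288.06 = 30642.14
Landed cost = invoice 185498.99 + 30642.14 = 216141.13

Total landed cost: CAD 216141.13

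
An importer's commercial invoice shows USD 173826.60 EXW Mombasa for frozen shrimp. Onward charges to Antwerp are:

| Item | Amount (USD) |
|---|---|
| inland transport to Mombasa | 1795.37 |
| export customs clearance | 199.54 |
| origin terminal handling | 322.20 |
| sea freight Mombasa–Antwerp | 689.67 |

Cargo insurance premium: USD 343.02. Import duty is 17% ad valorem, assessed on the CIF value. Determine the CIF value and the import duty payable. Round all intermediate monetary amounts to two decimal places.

CIF value: USD 177176.40; import duty: USD 30119.99

CIF = EXW price + pre-shipment costs + freight + insurance
CIF = 173826.60 + 1795.37 + 199.54 + 322.20 + 689.67 + 343.02 = 177176.40
Import duty = 177176.40 × 17% = 30119.99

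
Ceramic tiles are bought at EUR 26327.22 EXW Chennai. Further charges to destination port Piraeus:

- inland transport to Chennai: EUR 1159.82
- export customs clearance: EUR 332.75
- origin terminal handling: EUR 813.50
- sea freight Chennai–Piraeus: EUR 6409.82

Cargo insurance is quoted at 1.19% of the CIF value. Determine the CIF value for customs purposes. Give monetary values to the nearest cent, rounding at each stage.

CIF value: EUR 35465.15

Let C be the CIF value. C = EXW price + pre-shipment costs + freight + 1.19% × C
C − 1.19% × C = 26327.22 + 1159.82 + 332.75 + 813.50 + 6409.82
0.9881 × C = 35043.11
C = 35043.11 / 0.9881 = 35465.15
Insurance premium = 1.19% × 35465.15 = 422.04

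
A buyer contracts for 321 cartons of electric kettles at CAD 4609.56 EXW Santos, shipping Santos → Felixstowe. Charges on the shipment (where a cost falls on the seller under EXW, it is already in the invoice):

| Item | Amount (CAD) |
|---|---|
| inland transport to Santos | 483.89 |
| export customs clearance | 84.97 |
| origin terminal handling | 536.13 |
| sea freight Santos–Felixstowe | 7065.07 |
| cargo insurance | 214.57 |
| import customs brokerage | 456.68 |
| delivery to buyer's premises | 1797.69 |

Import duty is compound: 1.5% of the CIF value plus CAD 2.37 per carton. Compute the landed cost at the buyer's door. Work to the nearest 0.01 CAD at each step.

EXW: the seller makes goods available at their premises; the buyer bears all onward costs.
CIF value = EXW price + inland to port + export clearance + origin terminal + freight + insurance = 4609.56 + 483.89 + 84.97 + 536.13 + 7065.07 + 214.57 = 12994.19
Ad valorem component: 12994.19 × 1.5% = 194.91
Specific component: 321 × 2.37 = 760.77
Import duty = 194.91 + 760.77 = 955.68
Buyer bears: inland to port 483.89 + export clearance 84.97 + origin terminal 536.13 + freight 7065.07 + insurance 214.57 + brokerage 456.68 + delivery 1797.69 + duty 955.68 = 11594.68
Landed cost = invoice 4609.56 + 11594.68 = 16204.24

Total landed cost: CAD 16204.24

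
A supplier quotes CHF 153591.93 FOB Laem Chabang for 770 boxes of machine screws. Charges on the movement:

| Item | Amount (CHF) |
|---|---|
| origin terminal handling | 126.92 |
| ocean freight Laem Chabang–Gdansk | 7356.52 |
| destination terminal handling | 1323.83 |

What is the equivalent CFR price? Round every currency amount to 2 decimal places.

Not relevant to the conversion: origin terminal — on the seller under both FOB and CFR; already in the FOB price and stays in the CFR price. destination terminal — on the buyer under both terms; not part of either seller's price.
From FOB to CFR, the seller additionally bears: freight.
CFR price = 153591.93 + 7356.52 = 160948.45

CFR price: CHF 160948.45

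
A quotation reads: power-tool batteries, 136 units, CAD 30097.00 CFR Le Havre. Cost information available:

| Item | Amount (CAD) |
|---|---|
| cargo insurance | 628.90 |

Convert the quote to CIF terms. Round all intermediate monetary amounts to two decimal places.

CIF price: CAD 30725.90

From CFR to CIF, the seller additionally bears: insurance.
CIF price = 30097.00 + 628.90 = 30725.90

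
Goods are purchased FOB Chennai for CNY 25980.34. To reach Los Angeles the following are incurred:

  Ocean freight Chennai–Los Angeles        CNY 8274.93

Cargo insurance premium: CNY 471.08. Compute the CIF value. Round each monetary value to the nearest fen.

CIF = FOB price + freight + insurance
CIF = 25980.34 + 8274.93 + 471.08 = 34726.35

CIF value: CNY 34726.35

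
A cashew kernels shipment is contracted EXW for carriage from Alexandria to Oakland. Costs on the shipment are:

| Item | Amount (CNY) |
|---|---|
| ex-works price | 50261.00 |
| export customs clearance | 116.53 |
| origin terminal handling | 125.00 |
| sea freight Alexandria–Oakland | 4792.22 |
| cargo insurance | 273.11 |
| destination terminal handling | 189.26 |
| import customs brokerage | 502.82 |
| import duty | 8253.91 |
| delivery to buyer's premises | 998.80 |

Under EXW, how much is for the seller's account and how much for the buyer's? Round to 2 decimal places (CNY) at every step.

Seller: CNY 50261.00; buyer: CNY 15251.65

EXW: the seller makes goods available at their premises; the buyer bears all onward costs.
Seller's account: goods 50261.00 = 50261.00
Buyer's account: export clearance 116.53 + origin terminal 125.00 + freight 4792.22 + insurance 273.11 + destination terminal 189.26 + brokerage 502.82 + duty 8253.91 + delivery 998.80 = 15251.65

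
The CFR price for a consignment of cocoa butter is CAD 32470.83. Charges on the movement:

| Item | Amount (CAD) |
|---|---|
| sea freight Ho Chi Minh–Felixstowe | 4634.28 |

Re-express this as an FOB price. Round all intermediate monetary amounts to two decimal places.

From CFR to FOB, the seller no longer bears: freight.
FOB price = 32470.83 − 4634.28 = 27836.55

FOB price: CAD 27836.55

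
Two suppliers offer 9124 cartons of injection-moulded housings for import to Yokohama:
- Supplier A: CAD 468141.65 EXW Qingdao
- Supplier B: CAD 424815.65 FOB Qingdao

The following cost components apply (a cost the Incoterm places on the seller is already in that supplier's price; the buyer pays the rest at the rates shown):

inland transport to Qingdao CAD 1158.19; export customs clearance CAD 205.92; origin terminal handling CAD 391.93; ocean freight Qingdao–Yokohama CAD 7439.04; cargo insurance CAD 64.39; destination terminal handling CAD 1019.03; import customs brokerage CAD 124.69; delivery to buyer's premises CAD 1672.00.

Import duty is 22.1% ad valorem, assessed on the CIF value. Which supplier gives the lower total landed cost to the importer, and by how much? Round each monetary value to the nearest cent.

Supplier B is cheaper by CAD 55045.17

Supplier A (EXW):
CIF value = EXW price + inland to port + export clearance + origin terminal + freight + insurance = 468141.65 + 1158.19 + 205.92 + 391.93 + 7439.04 + 64.39 = 477401.12
Import duty = 477401.12 × 22.1% = 105505.65
Buyer bears (A): 1158.19 + 205.92 + 391.93 + 7439.04 + 64.39 + 1019.03 + 124.69 + 1672.00 = 12075.19
Landed cost (A) = invoice 468141.65 + 12075.19 + duty 105505.65 = 585722.49
Supplier B (FOB):
CIF value = FOB price + freight + insurance = 424815.65 + 7439.04 + 64.39 = 432319.08
Import duty = 432319.08 × 22.1% = 95542.52
Buyer bears (B): 7439.04 + 64.39 + 1019.03 + 124.69 + 1672.00 = 10319.15
Landed cost (B) = invoice 424815.65 + 10319.15 + duty 95542.52 = 530677.32
Difference = |585722.49 − 530677.32| = 55045.17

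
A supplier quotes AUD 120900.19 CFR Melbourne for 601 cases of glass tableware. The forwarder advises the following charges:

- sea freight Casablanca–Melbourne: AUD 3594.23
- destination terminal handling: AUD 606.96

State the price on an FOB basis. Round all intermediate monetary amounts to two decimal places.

Not relevant to the conversion: destination terminal — on the buyer under both terms; not part of either seller's price.
From CFR to FOB, the seller no longer bears: freight.
FOB price = 120900.19 − 3594.23 = 117305.96

FOB price: AUD 117305.96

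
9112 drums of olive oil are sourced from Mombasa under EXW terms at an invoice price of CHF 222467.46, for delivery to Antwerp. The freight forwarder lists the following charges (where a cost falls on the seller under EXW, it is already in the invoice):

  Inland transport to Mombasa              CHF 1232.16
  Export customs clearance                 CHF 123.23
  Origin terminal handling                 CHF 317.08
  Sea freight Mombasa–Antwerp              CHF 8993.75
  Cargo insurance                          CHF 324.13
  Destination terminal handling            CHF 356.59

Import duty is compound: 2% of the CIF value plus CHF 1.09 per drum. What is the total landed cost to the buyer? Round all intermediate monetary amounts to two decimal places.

Total landed cost: CHF 248415.64

EXW: the seller makes goods available at their premises; the buyer bears all onward costs.
CIF value = EXW price + inland to port + export clearance + origin terminal + freight + insurance = 222467.46 + 1232.16 + 123.23 + 317.08 + 8993.75 + 324.13 = 233457.81
Ad valorem component: 233457.81 × 2% = 4669.16
Specific component: 9112 × 1.09 = 9932.08
Import duty = 4669.16 + 9932.08 = 14601.24
Buyer bears: inland to port 1232.16 + export clearance 123.23 + origin terminal 317.08 + freight 8993.75 + insurance 324.13 + destination terminal 356.59 + duty 14601.24 = 25948.18
Landed cost = invoice 222467.46 + 25948.18 = 248415.64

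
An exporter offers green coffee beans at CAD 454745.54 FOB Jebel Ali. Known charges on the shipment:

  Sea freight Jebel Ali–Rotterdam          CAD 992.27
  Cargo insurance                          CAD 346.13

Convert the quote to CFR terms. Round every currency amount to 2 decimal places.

Not relevant to the conversion: insurance — on the buyer under both terms; not part of either seller's price.
From FOB to CFR, the seller additionally bears: freight.
CFR price = 454745.54 + 992.27 = 455737.81

CFR price: CAD 455737.81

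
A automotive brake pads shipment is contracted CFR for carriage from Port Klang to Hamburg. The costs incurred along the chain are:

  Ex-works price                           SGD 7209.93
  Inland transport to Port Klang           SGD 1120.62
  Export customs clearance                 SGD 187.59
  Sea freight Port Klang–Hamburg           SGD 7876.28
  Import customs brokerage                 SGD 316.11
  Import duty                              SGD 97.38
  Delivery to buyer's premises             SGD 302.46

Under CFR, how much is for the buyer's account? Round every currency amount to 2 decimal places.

CFR: the seller pays costs through ocean freight to the destination port, but not insurance.
Seller's account: goods 7209.93 + inland to port 1120.62 + export clearance 187.59 + freight 7876.28 = 16394.42
Buyer's account: brokerage 316.11 + duty 97.38 + delivery 302.46 = 715.95

Buyer's account: SGD 715.95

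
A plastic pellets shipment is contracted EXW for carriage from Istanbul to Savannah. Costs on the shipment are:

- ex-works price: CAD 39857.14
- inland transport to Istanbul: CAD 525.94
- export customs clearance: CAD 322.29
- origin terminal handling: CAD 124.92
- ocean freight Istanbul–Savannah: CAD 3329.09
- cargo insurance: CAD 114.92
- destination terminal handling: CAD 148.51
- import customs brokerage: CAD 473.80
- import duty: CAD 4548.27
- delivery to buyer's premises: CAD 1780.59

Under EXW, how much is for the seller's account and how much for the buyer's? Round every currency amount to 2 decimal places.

Seller: CAD 39857.14; buyer: CAD 11368.33

EXW: the seller makes goods available at their premises; the buyer bears all onward costs.
Seller's account: goods 39857.14 = 39857.14
Buyer's account: inland to port 525.94 + export clearance 322.29 + origin terminal 124.92 + freight 3329.09 + insurance 114.92 + destination terminal 148.51 + brokerage 473.80 + duty 4548.27 + delivery 1780.59 = 11368.33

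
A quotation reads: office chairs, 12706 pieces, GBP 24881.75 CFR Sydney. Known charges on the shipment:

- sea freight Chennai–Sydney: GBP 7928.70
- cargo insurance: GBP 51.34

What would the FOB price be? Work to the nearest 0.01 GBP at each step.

Not relevant to the conversion: insurance — on the buyer under both terms; not part of either seller's price.
From CFR to FOB, the seller no longer bears: freight.
FOB price = 24881.75 − 7928.70 = 16953.05

FOB price: GBP 16953.05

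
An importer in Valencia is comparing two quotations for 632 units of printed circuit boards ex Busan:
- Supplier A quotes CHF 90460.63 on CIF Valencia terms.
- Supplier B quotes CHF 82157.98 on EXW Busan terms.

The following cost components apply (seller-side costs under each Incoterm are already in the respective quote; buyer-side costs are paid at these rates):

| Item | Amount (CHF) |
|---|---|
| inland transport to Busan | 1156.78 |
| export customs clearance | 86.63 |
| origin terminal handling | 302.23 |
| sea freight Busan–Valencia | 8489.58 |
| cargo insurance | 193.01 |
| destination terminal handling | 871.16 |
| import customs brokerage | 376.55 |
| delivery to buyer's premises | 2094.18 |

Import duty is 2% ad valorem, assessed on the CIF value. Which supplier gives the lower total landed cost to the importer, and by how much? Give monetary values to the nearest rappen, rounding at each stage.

Supplier A is cheaper by CHF 1964.09

Supplier A (CIF):
The CIF price already equals the CIF value: 90460.63
Import duty = 90460.63 × 2% = 1809.21
Buyer bears (A): 871.16 + 376.55 + 2094.18 = 3341.89
Landed cost (A) = invoice 90460.63 + 3341.89 + duty 1809.21 = 95611.73
Supplier B (EXW):
CIF value = EXW price + inland to port + export clearance + origin terminal + freight + insurance = 82157.98 + 1156.78 + 86.63 + 302.23 + 8489.58 + 193.01 = 92386.21
Import duty = 92386.21 × 2% = 1847.72
Buyer bears (B): 1156.78 + 86.63 + 302.23 + 8489.58 + 193.01 + 871.16 + 376.55 + 2094.18 = 13570.12
Landed cost (B) = invoice 82157.98 + 13570.12 + duty 1847.72 = 97575.82
Difference = |95611.73 − 97575.82| = 1964.09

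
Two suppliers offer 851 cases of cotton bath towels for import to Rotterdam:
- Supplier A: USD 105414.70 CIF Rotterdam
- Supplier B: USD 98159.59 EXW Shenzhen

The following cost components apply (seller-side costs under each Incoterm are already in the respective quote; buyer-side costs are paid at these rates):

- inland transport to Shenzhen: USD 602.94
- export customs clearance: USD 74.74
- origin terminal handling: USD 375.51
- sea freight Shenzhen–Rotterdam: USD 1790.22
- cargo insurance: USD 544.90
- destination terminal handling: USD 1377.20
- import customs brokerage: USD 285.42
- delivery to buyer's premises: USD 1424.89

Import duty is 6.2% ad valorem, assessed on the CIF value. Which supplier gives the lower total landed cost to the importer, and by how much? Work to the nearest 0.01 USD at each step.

Supplier B is cheaper by USD 4106.54

Supplier A (CIF):
The CIF price already equals the CIF value: 105414.70
Import duty = 105414.70 × 6.2% = 6535.71
Buyer bears (A): 1377.20 + 285.42 + 1424.89 = 3087.51
Landed cost (A) = invoice 105414.70 + 3087.51 + duty 6535.71 = 115037.92
Supplier B (EXW):
CIF value = EXW price + inland to port + export clearance + origin terminal + freight + insurance = 98159.59 + 602.94 + 74.74 + 375.51 + 1790.22 + 544.90 = 101547.90
Import duty = 101547.90 × 6.2% = 6295.97
Buyer bears (B): 602.94 + 74.74 + 375.51 + 1790.22 + 544.90 + 1377.20 + 285.42 + 1424.89 = 6475.82
Landed cost (B) = invoice 98159.59 + 6475.82 + duty 6295.97 = 110931.38
Difference = |115037.92 − 110931.38| = 4106.54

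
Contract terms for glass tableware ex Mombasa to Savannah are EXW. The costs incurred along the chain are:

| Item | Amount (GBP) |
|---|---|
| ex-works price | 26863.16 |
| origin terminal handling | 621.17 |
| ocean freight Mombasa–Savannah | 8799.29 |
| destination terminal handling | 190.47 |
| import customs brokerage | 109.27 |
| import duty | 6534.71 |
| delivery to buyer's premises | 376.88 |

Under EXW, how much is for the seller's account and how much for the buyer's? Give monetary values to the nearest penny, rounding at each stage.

EXW: the seller makes goods available at their premises; the buyer bears all onward costs.
Seller's account: goods 26863.16 = 26863.16
Buyer's account: origin terminal 621.17 + freight 8799.29 + destination terminal 190.47 + brokerage 109.27 + duty 6534.71 + delivery 376.88 = 16631.79

Seller: GBP 26863.16; buyer: GBP 16631.79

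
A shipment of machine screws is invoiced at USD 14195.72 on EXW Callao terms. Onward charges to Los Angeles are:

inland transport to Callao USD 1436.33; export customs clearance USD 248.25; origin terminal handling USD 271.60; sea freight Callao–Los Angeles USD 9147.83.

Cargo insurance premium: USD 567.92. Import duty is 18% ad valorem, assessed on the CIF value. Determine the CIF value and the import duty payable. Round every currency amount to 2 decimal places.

CIF = EXW price + pre-shipment costs + freight + insurance
CIF = 14195.72 + 1436.33 + 248.25 + 271.60 + 9147.83 + 567.92 = 25867.65
Import duty = 25867.65 × 18% = 4656.18

CIF value: USD 25867.65; import duty: USD 4656.18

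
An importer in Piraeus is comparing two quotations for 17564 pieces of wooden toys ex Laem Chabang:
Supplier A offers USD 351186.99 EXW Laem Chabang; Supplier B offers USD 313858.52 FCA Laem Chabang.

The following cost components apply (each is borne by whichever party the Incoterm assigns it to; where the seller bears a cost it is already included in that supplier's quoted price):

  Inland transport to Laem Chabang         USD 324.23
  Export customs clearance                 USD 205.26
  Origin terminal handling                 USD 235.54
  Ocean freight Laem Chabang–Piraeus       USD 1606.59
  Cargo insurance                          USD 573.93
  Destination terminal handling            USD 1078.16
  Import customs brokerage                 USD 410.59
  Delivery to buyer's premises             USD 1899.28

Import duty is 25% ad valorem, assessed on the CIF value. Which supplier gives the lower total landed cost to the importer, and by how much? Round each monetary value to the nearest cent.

Supplier A (EXW):
CIF value = EXW price + inland to port + export clearance + origin terminal + freight + insurance = 351186.99 + 324.23 + 205.26 + 235.54 + 1606.59 + 573.93 = 354132.54
Import duty = 354132.54 × 25% = 88533.14
Buyer bears (A): 324.23 + 205.26 + 235.54 + 1606.59 + 573.93 + 1078.16 + 410.59 + 1899.28 = 6333.58
Landed cost (A) = invoice 351186.99 + 6333.58 + duty 88533.14 = 446053.71
Supplier B (FCA):
CIF value = FCA price + origin terminal + freight + insurance = 313858.52 + 235.54 + 1606.59 + 573.93 = 316274.58
Import duty = 316274.58 × 25% = 79068.65
Buyer bears (B): 235.54 + 1606.59 + 573.93 + 1078.16 + 410.59 + 1899.28 = 5804.09
Landed cost (B) = invoice 313858.52 + 5804.09 + duty 79068.65 = 398731.26
Difference = |446053.71 − 398731.26| = 47322.45

Supplier B is cheaper by USD 47322.45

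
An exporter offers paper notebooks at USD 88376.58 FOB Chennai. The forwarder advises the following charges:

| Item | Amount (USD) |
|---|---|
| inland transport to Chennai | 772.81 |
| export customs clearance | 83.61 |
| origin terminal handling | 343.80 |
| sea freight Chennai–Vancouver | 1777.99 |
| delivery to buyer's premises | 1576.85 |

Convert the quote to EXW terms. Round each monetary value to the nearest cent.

Not relevant to the conversion: freight, delivery — on the buyer under both terms; not part of either seller's price.
From FOB to EXW, the seller no longer bears: inland to port, export clearance, origin terminal.
EXW price = 88376.58 − 772.81 − 83.61 − 343.80 = 87176.36

EXW price: USD 87176.36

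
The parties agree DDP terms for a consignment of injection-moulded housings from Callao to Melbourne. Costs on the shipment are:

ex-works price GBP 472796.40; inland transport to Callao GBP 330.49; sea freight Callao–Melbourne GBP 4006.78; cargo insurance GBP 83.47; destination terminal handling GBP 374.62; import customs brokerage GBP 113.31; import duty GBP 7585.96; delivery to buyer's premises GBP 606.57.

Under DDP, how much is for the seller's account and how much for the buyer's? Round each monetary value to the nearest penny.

DDP: the seller bears all costs including import duty.
Seller's account: goods 472796.40 + inland to port 330.49 + freight 4006.78 + insurance 83.47 + destination terminal 374.62 + brokerage 113.31 + duty 7585.96 + delivery 606.57 = 485897.60
Buyer's account: 0.00

Seller: GBP 485897.60; buyer: GBP 0.00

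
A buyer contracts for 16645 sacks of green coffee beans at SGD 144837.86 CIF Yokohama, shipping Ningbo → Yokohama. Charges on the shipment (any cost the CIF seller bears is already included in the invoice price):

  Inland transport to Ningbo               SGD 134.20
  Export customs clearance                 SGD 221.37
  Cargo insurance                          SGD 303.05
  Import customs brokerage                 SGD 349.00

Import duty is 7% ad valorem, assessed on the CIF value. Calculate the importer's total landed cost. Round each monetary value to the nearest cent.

Total landed cost: SGD 155325.51

CIF: the seller pays costs through ocean freight and marine insurance to the destination port.
Already in the invoice (seller's account under CIF): inland to port, export clearance, insurance — exclude.
The CIF price already equals the CIF value: 144837.86
Import duty = 144837.86 × 7% = 10138.65
Buyer bears: brokerage 349.00 + duty 10138.65 = 10487.65
Landed cost = invoice 144837.86 + 10487.65 = 155325.51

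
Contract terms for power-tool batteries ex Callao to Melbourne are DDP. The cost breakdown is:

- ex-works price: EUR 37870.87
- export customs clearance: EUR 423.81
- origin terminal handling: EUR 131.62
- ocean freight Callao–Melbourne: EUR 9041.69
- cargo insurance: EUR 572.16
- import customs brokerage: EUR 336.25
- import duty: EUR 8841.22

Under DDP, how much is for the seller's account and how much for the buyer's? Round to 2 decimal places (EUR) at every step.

DDP: the seller bears all costs including import duty.
Seller's account: goods 37870.87 + export clearance 423.81 + origin terminal 131.62 + freight 9041.69 + insurance 572.16 + brokerage 336.25 + duty 8841.22 = 57217.62
Buyer's account: 0.00

Seller: EUR 57217.62; buyer: EUR 0.00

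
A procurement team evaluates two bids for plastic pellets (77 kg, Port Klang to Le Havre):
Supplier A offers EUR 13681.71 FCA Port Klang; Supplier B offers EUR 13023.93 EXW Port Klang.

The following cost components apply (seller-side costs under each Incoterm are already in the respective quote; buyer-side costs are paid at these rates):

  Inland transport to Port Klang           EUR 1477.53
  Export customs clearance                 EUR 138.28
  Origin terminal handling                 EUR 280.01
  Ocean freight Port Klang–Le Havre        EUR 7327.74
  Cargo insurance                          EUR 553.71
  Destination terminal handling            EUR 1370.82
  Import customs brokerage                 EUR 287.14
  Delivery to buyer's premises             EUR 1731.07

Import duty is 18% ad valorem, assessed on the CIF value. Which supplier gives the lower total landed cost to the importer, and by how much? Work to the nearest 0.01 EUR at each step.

Supplier A is cheaper by EUR 1130.48

Supplier A (FCA):
CIF value = FCA price + origin terminal + freight + insurance = 13681.71 + 280.01 + 7327.74 + 553.71 = 21843.17
Import duty = 21843.17 × 18% = 3931.77
Buyer bears (A): 280.01 + 7327.74 + 553.71 + 1370.82 + 287.14 + 1731.07 = 11550.49
Landed cost (A) = invoice 13681.71 + 11550.49 + duty 3931.77 = 29163.97
Supplier B (EXW):
CIF value = EXW price + inland to port + export clearance + origin terminal + freight + insurance = 13023.93 + 1477.53 + 138.28 + 280.01 + 7327.74 + 553.71 = 22801.20
Import duty = 22801.20 × 18% = 4104.22
Buyer bears (B): 1477.53 + 138.28 + 280.01 + 7327.74 + 553.71 + 1370.82 + 287.14 + 1731.07 = 13166.30
Landed cost (B) = invoice 13023.93 + 13166.30 + duty 4104.22 = 30294.45
Difference = |29163.97 − 30294.45| = 1130.48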